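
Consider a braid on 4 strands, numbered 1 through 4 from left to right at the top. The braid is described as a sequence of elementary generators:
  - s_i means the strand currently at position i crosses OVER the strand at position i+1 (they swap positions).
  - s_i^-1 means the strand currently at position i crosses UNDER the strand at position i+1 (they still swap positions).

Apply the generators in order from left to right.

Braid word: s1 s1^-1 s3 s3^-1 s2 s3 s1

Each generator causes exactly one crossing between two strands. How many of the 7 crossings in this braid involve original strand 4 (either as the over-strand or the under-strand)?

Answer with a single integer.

Answer: 3

Derivation:
Gen 1: crossing 1x2. Involves strand 4? no. Count so far: 0
Gen 2: crossing 2x1. Involves strand 4? no. Count so far: 0
Gen 3: crossing 3x4. Involves strand 4? yes. Count so far: 1
Gen 4: crossing 4x3. Involves strand 4? yes. Count so far: 2
Gen 5: crossing 2x3. Involves strand 4? no. Count so far: 2
Gen 6: crossing 2x4. Involves strand 4? yes. Count so far: 3
Gen 7: crossing 1x3. Involves strand 4? no. Count so far: 3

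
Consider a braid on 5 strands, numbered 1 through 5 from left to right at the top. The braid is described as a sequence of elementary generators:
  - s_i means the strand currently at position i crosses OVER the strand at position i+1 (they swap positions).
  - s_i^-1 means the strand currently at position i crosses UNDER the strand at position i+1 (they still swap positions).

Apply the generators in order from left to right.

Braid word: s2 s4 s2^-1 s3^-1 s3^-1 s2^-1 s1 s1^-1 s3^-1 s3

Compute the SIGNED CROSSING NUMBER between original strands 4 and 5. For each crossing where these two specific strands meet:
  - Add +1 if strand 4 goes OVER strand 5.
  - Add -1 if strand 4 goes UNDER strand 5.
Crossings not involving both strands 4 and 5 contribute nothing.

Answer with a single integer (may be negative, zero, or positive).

Answer: 1

Derivation:
Gen 1: crossing 2x3. Both 4&5? no. Sum: 0
Gen 2: 4 over 5. Both 4&5? yes. Contrib: +1. Sum: 1
Gen 3: crossing 3x2. Both 4&5? no. Sum: 1
Gen 4: crossing 3x5. Both 4&5? no. Sum: 1
Gen 5: crossing 5x3. Both 4&5? no. Sum: 1
Gen 6: crossing 2x3. Both 4&5? no. Sum: 1
Gen 7: crossing 1x3. Both 4&5? no. Sum: 1
Gen 8: crossing 3x1. Both 4&5? no. Sum: 1
Gen 9: crossing 2x5. Both 4&5? no. Sum: 1
Gen 10: crossing 5x2. Both 4&5? no. Sum: 1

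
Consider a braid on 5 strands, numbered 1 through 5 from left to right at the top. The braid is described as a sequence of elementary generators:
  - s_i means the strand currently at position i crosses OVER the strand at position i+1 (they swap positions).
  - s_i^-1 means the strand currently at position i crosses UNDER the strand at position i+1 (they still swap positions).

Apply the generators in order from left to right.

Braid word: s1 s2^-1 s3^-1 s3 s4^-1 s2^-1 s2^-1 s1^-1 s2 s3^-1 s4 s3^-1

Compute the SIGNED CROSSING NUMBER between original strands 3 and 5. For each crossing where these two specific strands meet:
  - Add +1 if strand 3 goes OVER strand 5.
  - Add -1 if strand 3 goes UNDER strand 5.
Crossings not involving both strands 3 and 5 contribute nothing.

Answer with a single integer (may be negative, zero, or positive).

Gen 1: crossing 1x2. Both 3&5? no. Sum: 0
Gen 2: crossing 1x3. Both 3&5? no. Sum: 0
Gen 3: crossing 1x4. Both 3&5? no. Sum: 0
Gen 4: crossing 4x1. Both 3&5? no. Sum: 0
Gen 5: crossing 4x5. Both 3&5? no. Sum: 0
Gen 6: crossing 3x1. Both 3&5? no. Sum: 0
Gen 7: crossing 1x3. Both 3&5? no. Sum: 0
Gen 8: crossing 2x3. Both 3&5? no. Sum: 0
Gen 9: crossing 2x1. Both 3&5? no. Sum: 0
Gen 10: crossing 2x5. Both 3&5? no. Sum: 0
Gen 11: crossing 2x4. Both 3&5? no. Sum: 0
Gen 12: crossing 5x4. Both 3&5? no. Sum: 0

Answer: 0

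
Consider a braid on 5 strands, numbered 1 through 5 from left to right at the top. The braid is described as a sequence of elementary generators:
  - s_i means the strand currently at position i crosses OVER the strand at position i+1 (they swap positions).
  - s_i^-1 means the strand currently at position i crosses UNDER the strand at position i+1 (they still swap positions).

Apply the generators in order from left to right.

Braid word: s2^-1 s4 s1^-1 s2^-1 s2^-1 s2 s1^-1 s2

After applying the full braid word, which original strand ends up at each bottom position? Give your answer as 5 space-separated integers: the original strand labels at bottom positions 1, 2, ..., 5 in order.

Answer: 2 1 3 5 4

Derivation:
Gen 1 (s2^-1): strand 2 crosses under strand 3. Perm now: [1 3 2 4 5]
Gen 2 (s4): strand 4 crosses over strand 5. Perm now: [1 3 2 5 4]
Gen 3 (s1^-1): strand 1 crosses under strand 3. Perm now: [3 1 2 5 4]
Gen 4 (s2^-1): strand 1 crosses under strand 2. Perm now: [3 2 1 5 4]
Gen 5 (s2^-1): strand 2 crosses under strand 1. Perm now: [3 1 2 5 4]
Gen 6 (s2): strand 1 crosses over strand 2. Perm now: [3 2 1 5 4]
Gen 7 (s1^-1): strand 3 crosses under strand 2. Perm now: [2 3 1 5 4]
Gen 8 (s2): strand 3 crosses over strand 1. Perm now: [2 1 3 5 4]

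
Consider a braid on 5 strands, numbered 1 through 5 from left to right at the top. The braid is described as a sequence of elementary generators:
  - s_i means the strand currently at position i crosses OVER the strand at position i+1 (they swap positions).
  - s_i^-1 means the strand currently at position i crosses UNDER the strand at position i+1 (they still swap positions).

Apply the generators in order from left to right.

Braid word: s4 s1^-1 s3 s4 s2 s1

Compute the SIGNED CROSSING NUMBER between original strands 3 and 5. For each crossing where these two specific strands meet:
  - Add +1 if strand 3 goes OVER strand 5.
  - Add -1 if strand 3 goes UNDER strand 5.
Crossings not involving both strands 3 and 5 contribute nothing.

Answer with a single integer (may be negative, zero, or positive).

Gen 1: crossing 4x5. Both 3&5? no. Sum: 0
Gen 2: crossing 1x2. Both 3&5? no. Sum: 0
Gen 3: 3 over 5. Both 3&5? yes. Contrib: +1. Sum: 1
Gen 4: crossing 3x4. Both 3&5? no. Sum: 1
Gen 5: crossing 1x5. Both 3&5? no. Sum: 1
Gen 6: crossing 2x5. Both 3&5? no. Sum: 1

Answer: 1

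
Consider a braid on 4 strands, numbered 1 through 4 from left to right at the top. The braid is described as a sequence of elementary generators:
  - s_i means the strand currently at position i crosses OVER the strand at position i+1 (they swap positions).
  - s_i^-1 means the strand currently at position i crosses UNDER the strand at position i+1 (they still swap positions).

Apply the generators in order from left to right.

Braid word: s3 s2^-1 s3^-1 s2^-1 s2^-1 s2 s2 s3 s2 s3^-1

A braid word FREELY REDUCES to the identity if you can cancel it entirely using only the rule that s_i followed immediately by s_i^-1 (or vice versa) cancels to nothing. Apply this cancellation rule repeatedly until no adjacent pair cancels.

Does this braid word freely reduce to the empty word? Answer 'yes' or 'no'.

Gen 1 (s3): push. Stack: [s3]
Gen 2 (s2^-1): push. Stack: [s3 s2^-1]
Gen 3 (s3^-1): push. Stack: [s3 s2^-1 s3^-1]
Gen 4 (s2^-1): push. Stack: [s3 s2^-1 s3^-1 s2^-1]
Gen 5 (s2^-1): push. Stack: [s3 s2^-1 s3^-1 s2^-1 s2^-1]
Gen 6 (s2): cancels prior s2^-1. Stack: [s3 s2^-1 s3^-1 s2^-1]
Gen 7 (s2): cancels prior s2^-1. Stack: [s3 s2^-1 s3^-1]
Gen 8 (s3): cancels prior s3^-1. Stack: [s3 s2^-1]
Gen 9 (s2): cancels prior s2^-1. Stack: [s3]
Gen 10 (s3^-1): cancels prior s3. Stack: []
Reduced word: (empty)

Answer: yes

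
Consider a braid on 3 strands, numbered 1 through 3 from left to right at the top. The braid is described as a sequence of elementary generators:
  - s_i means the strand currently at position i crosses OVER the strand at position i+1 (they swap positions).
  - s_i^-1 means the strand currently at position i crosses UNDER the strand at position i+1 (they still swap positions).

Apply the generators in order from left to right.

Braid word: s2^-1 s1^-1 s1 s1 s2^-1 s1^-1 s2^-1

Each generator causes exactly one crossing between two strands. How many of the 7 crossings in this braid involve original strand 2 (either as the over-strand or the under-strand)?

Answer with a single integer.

Gen 1: crossing 2x3. Involves strand 2? yes. Count so far: 1
Gen 2: crossing 1x3. Involves strand 2? no. Count so far: 1
Gen 3: crossing 3x1. Involves strand 2? no. Count so far: 1
Gen 4: crossing 1x3. Involves strand 2? no. Count so far: 1
Gen 5: crossing 1x2. Involves strand 2? yes. Count so far: 2
Gen 6: crossing 3x2. Involves strand 2? yes. Count so far: 3
Gen 7: crossing 3x1. Involves strand 2? no. Count so far: 3

Answer: 3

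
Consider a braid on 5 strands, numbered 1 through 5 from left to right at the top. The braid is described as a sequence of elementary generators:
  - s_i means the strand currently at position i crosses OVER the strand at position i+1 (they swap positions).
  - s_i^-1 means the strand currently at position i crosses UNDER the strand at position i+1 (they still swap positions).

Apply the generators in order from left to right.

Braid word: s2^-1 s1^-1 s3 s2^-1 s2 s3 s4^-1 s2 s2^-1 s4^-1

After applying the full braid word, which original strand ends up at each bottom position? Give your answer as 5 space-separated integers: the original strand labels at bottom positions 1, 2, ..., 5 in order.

Gen 1 (s2^-1): strand 2 crosses under strand 3. Perm now: [1 3 2 4 5]
Gen 2 (s1^-1): strand 1 crosses under strand 3. Perm now: [3 1 2 4 5]
Gen 3 (s3): strand 2 crosses over strand 4. Perm now: [3 1 4 2 5]
Gen 4 (s2^-1): strand 1 crosses under strand 4. Perm now: [3 4 1 2 5]
Gen 5 (s2): strand 4 crosses over strand 1. Perm now: [3 1 4 2 5]
Gen 6 (s3): strand 4 crosses over strand 2. Perm now: [3 1 2 4 5]
Gen 7 (s4^-1): strand 4 crosses under strand 5. Perm now: [3 1 2 5 4]
Gen 8 (s2): strand 1 crosses over strand 2. Perm now: [3 2 1 5 4]
Gen 9 (s2^-1): strand 2 crosses under strand 1. Perm now: [3 1 2 5 4]
Gen 10 (s4^-1): strand 5 crosses under strand 4. Perm now: [3 1 2 4 5]

Answer: 3 1 2 4 5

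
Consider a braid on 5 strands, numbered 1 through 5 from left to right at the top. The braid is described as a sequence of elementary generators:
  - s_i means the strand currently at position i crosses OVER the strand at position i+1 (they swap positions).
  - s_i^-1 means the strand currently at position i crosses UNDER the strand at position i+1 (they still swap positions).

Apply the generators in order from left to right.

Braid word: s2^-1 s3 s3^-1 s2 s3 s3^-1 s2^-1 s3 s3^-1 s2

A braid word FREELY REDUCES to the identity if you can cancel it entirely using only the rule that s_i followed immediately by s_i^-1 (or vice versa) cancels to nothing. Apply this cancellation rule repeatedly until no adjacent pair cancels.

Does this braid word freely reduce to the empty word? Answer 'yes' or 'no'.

Answer: yes

Derivation:
Gen 1 (s2^-1): push. Stack: [s2^-1]
Gen 2 (s3): push. Stack: [s2^-1 s3]
Gen 3 (s3^-1): cancels prior s3. Stack: [s2^-1]
Gen 4 (s2): cancels prior s2^-1. Stack: []
Gen 5 (s3): push. Stack: [s3]
Gen 6 (s3^-1): cancels prior s3. Stack: []
Gen 7 (s2^-1): push. Stack: [s2^-1]
Gen 8 (s3): push. Stack: [s2^-1 s3]
Gen 9 (s3^-1): cancels prior s3. Stack: [s2^-1]
Gen 10 (s2): cancels prior s2^-1. Stack: []
Reduced word: (empty)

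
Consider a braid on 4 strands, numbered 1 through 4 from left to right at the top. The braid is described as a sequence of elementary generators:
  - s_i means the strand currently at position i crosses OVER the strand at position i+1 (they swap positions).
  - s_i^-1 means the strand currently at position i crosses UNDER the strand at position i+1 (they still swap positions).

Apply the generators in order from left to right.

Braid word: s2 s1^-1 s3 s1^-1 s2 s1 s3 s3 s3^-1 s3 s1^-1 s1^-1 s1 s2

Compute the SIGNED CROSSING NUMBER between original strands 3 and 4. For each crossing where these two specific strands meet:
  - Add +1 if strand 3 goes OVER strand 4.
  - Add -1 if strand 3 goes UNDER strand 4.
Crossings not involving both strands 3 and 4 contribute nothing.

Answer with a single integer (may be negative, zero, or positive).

Gen 1: crossing 2x3. Both 3&4? no. Sum: 0
Gen 2: crossing 1x3. Both 3&4? no. Sum: 0
Gen 3: crossing 2x4. Both 3&4? no. Sum: 0
Gen 4: crossing 3x1. Both 3&4? no. Sum: 0
Gen 5: 3 over 4. Both 3&4? yes. Contrib: +1. Sum: 1
Gen 6: crossing 1x4. Both 3&4? no. Sum: 1
Gen 7: crossing 3x2. Both 3&4? no. Sum: 1
Gen 8: crossing 2x3. Both 3&4? no. Sum: 1
Gen 9: crossing 3x2. Both 3&4? no. Sum: 1
Gen 10: crossing 2x3. Both 3&4? no. Sum: 1
Gen 11: crossing 4x1. Both 3&4? no. Sum: 1
Gen 12: crossing 1x4. Both 3&4? no. Sum: 1
Gen 13: crossing 4x1. Both 3&4? no. Sum: 1
Gen 14: 4 over 3. Both 3&4? yes. Contrib: -1. Sum: 0

Answer: 0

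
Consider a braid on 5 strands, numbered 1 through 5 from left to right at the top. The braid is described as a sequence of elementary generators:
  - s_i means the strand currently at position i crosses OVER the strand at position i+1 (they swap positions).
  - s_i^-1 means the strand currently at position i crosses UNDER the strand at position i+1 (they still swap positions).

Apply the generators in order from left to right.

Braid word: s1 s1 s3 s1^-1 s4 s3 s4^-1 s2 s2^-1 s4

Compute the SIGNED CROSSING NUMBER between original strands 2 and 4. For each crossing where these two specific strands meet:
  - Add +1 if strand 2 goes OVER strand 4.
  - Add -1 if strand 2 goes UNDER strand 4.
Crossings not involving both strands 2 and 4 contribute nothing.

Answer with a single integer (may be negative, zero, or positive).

Answer: 0

Derivation:
Gen 1: crossing 1x2. Both 2&4? no. Sum: 0
Gen 2: crossing 2x1. Both 2&4? no. Sum: 0
Gen 3: crossing 3x4. Both 2&4? no. Sum: 0
Gen 4: crossing 1x2. Both 2&4? no. Sum: 0
Gen 5: crossing 3x5. Both 2&4? no. Sum: 0
Gen 6: crossing 4x5. Both 2&4? no. Sum: 0
Gen 7: crossing 4x3. Both 2&4? no. Sum: 0
Gen 8: crossing 1x5. Both 2&4? no. Sum: 0
Gen 9: crossing 5x1. Both 2&4? no. Sum: 0
Gen 10: crossing 3x4. Both 2&4? no. Sum: 0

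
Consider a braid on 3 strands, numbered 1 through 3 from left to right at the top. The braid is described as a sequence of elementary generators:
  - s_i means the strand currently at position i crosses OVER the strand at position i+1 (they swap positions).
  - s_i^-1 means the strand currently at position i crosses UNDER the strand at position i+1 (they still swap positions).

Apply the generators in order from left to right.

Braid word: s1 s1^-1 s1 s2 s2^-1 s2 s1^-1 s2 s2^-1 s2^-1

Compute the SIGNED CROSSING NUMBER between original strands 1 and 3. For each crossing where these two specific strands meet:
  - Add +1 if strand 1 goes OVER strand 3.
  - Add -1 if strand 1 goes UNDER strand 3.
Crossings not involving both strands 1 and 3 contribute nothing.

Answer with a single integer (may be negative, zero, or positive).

Gen 1: crossing 1x2. Both 1&3? no. Sum: 0
Gen 2: crossing 2x1. Both 1&3? no. Sum: 0
Gen 3: crossing 1x2. Both 1&3? no. Sum: 0
Gen 4: 1 over 3. Both 1&3? yes. Contrib: +1. Sum: 1
Gen 5: 3 under 1. Both 1&3? yes. Contrib: +1. Sum: 2
Gen 6: 1 over 3. Both 1&3? yes. Contrib: +1. Sum: 3
Gen 7: crossing 2x3. Both 1&3? no. Sum: 3
Gen 8: crossing 2x1. Both 1&3? no. Sum: 3
Gen 9: crossing 1x2. Both 1&3? no. Sum: 3
Gen 10: crossing 2x1. Both 1&3? no. Sum: 3

Answer: 3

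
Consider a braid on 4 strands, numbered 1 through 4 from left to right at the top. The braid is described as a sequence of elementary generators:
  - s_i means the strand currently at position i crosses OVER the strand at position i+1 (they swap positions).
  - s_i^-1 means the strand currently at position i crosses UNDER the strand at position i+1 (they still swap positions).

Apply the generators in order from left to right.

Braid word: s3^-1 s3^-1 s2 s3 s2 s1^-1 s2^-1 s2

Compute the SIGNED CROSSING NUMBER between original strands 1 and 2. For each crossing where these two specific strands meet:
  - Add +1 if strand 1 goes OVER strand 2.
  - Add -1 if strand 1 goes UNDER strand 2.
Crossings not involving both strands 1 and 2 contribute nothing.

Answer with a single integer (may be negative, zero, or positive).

Gen 1: crossing 3x4. Both 1&2? no. Sum: 0
Gen 2: crossing 4x3. Both 1&2? no. Sum: 0
Gen 3: crossing 2x3. Both 1&2? no. Sum: 0
Gen 4: crossing 2x4. Both 1&2? no. Sum: 0
Gen 5: crossing 3x4. Both 1&2? no. Sum: 0
Gen 6: crossing 1x4. Both 1&2? no. Sum: 0
Gen 7: crossing 1x3. Both 1&2? no. Sum: 0
Gen 8: crossing 3x1. Both 1&2? no. Sum: 0

Answer: 0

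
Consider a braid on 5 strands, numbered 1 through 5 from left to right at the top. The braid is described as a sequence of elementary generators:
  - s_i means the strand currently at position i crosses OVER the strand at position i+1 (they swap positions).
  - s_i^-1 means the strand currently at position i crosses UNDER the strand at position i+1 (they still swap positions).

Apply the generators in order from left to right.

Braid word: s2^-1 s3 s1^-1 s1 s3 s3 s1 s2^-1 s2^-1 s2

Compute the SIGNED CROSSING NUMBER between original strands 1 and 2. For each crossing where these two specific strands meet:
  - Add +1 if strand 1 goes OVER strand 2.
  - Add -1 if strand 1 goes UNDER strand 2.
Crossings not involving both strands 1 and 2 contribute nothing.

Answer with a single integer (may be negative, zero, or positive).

Answer: 0

Derivation:
Gen 1: crossing 2x3. Both 1&2? no. Sum: 0
Gen 2: crossing 2x4. Both 1&2? no. Sum: 0
Gen 3: crossing 1x3. Both 1&2? no. Sum: 0
Gen 4: crossing 3x1. Both 1&2? no. Sum: 0
Gen 5: crossing 4x2. Both 1&2? no. Sum: 0
Gen 6: crossing 2x4. Both 1&2? no. Sum: 0
Gen 7: crossing 1x3. Both 1&2? no. Sum: 0
Gen 8: crossing 1x4. Both 1&2? no. Sum: 0
Gen 9: crossing 4x1. Both 1&2? no. Sum: 0
Gen 10: crossing 1x4. Both 1&2? no. Sum: 0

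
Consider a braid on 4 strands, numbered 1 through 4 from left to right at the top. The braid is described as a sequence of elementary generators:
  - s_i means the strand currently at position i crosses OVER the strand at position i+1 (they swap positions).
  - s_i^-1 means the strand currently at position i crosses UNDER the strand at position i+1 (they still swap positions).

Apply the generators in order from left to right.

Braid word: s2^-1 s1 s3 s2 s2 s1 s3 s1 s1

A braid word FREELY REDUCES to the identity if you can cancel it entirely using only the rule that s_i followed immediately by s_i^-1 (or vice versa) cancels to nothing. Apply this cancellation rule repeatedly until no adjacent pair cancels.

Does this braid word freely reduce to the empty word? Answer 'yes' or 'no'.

Answer: no

Derivation:
Gen 1 (s2^-1): push. Stack: [s2^-1]
Gen 2 (s1): push. Stack: [s2^-1 s1]
Gen 3 (s3): push. Stack: [s2^-1 s1 s3]
Gen 4 (s2): push. Stack: [s2^-1 s1 s3 s2]
Gen 5 (s2): push. Stack: [s2^-1 s1 s3 s2 s2]
Gen 6 (s1): push. Stack: [s2^-1 s1 s3 s2 s2 s1]
Gen 7 (s3): push. Stack: [s2^-1 s1 s3 s2 s2 s1 s3]
Gen 8 (s1): push. Stack: [s2^-1 s1 s3 s2 s2 s1 s3 s1]
Gen 9 (s1): push. Stack: [s2^-1 s1 s3 s2 s2 s1 s3 s1 s1]
Reduced word: s2^-1 s1 s3 s2 s2 s1 s3 s1 s1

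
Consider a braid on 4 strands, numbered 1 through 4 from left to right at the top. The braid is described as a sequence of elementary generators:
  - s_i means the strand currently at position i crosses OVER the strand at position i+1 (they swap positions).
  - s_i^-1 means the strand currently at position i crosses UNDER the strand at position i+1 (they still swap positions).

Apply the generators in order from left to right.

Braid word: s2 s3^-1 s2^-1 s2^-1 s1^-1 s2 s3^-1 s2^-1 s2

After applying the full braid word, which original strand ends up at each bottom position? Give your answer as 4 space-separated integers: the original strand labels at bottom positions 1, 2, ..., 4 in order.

Gen 1 (s2): strand 2 crosses over strand 3. Perm now: [1 3 2 4]
Gen 2 (s3^-1): strand 2 crosses under strand 4. Perm now: [1 3 4 2]
Gen 3 (s2^-1): strand 3 crosses under strand 4. Perm now: [1 4 3 2]
Gen 4 (s2^-1): strand 4 crosses under strand 3. Perm now: [1 3 4 2]
Gen 5 (s1^-1): strand 1 crosses under strand 3. Perm now: [3 1 4 2]
Gen 6 (s2): strand 1 crosses over strand 4. Perm now: [3 4 1 2]
Gen 7 (s3^-1): strand 1 crosses under strand 2. Perm now: [3 4 2 1]
Gen 8 (s2^-1): strand 4 crosses under strand 2. Perm now: [3 2 4 1]
Gen 9 (s2): strand 2 crosses over strand 4. Perm now: [3 4 2 1]

Answer: 3 4 2 1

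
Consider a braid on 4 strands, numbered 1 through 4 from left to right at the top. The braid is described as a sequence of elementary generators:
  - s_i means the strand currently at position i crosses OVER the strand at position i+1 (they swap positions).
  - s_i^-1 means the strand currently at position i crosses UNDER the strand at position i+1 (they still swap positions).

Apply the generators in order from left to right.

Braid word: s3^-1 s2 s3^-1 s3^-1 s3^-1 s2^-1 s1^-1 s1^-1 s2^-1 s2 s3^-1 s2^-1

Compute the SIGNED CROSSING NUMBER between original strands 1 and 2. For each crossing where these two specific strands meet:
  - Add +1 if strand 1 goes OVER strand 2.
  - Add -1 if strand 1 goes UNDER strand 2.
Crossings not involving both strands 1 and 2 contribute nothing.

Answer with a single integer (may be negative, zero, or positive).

Answer: 0

Derivation:
Gen 1: crossing 3x4. Both 1&2? no. Sum: 0
Gen 2: crossing 2x4. Both 1&2? no. Sum: 0
Gen 3: crossing 2x3. Both 1&2? no. Sum: 0
Gen 4: crossing 3x2. Both 1&2? no. Sum: 0
Gen 5: crossing 2x3. Both 1&2? no. Sum: 0
Gen 6: crossing 4x3. Both 1&2? no. Sum: 0
Gen 7: crossing 1x3. Both 1&2? no. Sum: 0
Gen 8: crossing 3x1. Both 1&2? no. Sum: 0
Gen 9: crossing 3x4. Both 1&2? no. Sum: 0
Gen 10: crossing 4x3. Both 1&2? no. Sum: 0
Gen 11: crossing 4x2. Both 1&2? no. Sum: 0
Gen 12: crossing 3x2. Both 1&2? no. Sum: 0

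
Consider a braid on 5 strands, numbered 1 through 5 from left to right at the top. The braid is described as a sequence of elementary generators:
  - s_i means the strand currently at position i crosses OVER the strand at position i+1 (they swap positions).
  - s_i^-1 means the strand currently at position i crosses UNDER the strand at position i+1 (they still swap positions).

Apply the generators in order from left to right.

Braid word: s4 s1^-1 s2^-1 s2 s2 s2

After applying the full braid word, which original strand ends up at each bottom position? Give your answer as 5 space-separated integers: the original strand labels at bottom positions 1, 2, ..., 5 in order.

Answer: 2 1 3 5 4

Derivation:
Gen 1 (s4): strand 4 crosses over strand 5. Perm now: [1 2 3 5 4]
Gen 2 (s1^-1): strand 1 crosses under strand 2. Perm now: [2 1 3 5 4]
Gen 3 (s2^-1): strand 1 crosses under strand 3. Perm now: [2 3 1 5 4]
Gen 4 (s2): strand 3 crosses over strand 1. Perm now: [2 1 3 5 4]
Gen 5 (s2): strand 1 crosses over strand 3. Perm now: [2 3 1 5 4]
Gen 6 (s2): strand 3 crosses over strand 1. Perm now: [2 1 3 5 4]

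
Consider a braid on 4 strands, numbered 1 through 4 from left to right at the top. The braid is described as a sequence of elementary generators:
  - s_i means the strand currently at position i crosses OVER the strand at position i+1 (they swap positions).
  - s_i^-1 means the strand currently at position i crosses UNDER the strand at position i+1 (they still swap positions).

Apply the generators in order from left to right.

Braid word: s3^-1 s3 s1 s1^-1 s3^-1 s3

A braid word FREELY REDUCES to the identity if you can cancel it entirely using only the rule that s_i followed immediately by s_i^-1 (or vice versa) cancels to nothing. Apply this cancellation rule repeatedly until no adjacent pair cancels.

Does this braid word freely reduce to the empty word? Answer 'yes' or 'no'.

Answer: yes

Derivation:
Gen 1 (s3^-1): push. Stack: [s3^-1]
Gen 2 (s3): cancels prior s3^-1. Stack: []
Gen 3 (s1): push. Stack: [s1]
Gen 4 (s1^-1): cancels prior s1. Stack: []
Gen 5 (s3^-1): push. Stack: [s3^-1]
Gen 6 (s3): cancels prior s3^-1. Stack: []
Reduced word: (empty)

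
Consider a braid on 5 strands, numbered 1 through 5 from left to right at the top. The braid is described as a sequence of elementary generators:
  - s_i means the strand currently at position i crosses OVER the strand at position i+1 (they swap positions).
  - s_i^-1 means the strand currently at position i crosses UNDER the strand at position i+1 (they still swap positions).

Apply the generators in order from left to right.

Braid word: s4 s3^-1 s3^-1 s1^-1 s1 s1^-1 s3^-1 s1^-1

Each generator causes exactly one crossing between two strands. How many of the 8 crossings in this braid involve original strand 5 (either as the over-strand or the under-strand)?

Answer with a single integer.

Answer: 4

Derivation:
Gen 1: crossing 4x5. Involves strand 5? yes. Count so far: 1
Gen 2: crossing 3x5. Involves strand 5? yes. Count so far: 2
Gen 3: crossing 5x3. Involves strand 5? yes. Count so far: 3
Gen 4: crossing 1x2. Involves strand 5? no. Count so far: 3
Gen 5: crossing 2x1. Involves strand 5? no. Count so far: 3
Gen 6: crossing 1x2. Involves strand 5? no. Count so far: 3
Gen 7: crossing 3x5. Involves strand 5? yes. Count so far: 4
Gen 8: crossing 2x1. Involves strand 5? no. Count so far: 4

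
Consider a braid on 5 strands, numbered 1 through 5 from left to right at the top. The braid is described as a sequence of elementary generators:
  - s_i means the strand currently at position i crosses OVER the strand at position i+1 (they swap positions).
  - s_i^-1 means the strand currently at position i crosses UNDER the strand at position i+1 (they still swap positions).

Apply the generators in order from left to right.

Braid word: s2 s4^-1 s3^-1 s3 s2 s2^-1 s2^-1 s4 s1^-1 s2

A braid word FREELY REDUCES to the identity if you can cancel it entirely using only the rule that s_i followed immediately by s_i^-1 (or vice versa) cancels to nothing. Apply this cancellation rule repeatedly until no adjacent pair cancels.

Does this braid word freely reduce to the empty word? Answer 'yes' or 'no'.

Answer: no

Derivation:
Gen 1 (s2): push. Stack: [s2]
Gen 2 (s4^-1): push. Stack: [s2 s4^-1]
Gen 3 (s3^-1): push. Stack: [s2 s4^-1 s3^-1]
Gen 4 (s3): cancels prior s3^-1. Stack: [s2 s4^-1]
Gen 5 (s2): push. Stack: [s2 s4^-1 s2]
Gen 6 (s2^-1): cancels prior s2. Stack: [s2 s4^-1]
Gen 7 (s2^-1): push. Stack: [s2 s4^-1 s2^-1]
Gen 8 (s4): push. Stack: [s2 s4^-1 s2^-1 s4]
Gen 9 (s1^-1): push. Stack: [s2 s4^-1 s2^-1 s4 s1^-1]
Gen 10 (s2): push. Stack: [s2 s4^-1 s2^-1 s4 s1^-1 s2]
Reduced word: s2 s4^-1 s2^-1 s4 s1^-1 s2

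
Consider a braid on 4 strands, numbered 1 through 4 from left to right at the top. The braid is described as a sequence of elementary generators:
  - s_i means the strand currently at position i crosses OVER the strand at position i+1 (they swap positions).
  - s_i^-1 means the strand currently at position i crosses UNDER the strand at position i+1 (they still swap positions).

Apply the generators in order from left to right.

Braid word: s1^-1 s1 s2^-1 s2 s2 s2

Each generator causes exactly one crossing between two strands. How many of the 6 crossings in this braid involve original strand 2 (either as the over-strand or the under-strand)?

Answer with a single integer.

Answer: 6

Derivation:
Gen 1: crossing 1x2. Involves strand 2? yes. Count so far: 1
Gen 2: crossing 2x1. Involves strand 2? yes. Count so far: 2
Gen 3: crossing 2x3. Involves strand 2? yes. Count so far: 3
Gen 4: crossing 3x2. Involves strand 2? yes. Count so far: 4
Gen 5: crossing 2x3. Involves strand 2? yes. Count so far: 5
Gen 6: crossing 3x2. Involves strand 2? yes. Count so far: 6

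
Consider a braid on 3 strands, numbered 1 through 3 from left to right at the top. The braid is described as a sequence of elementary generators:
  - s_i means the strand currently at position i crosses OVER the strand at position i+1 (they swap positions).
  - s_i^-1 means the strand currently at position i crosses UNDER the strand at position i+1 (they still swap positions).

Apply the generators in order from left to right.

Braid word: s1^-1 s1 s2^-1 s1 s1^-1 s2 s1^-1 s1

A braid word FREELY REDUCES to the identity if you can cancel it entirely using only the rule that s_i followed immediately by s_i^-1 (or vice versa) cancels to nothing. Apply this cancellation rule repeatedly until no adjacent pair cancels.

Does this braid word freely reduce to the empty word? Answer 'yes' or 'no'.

Gen 1 (s1^-1): push. Stack: [s1^-1]
Gen 2 (s1): cancels prior s1^-1. Stack: []
Gen 3 (s2^-1): push. Stack: [s2^-1]
Gen 4 (s1): push. Stack: [s2^-1 s1]
Gen 5 (s1^-1): cancels prior s1. Stack: [s2^-1]
Gen 6 (s2): cancels prior s2^-1. Stack: []
Gen 7 (s1^-1): push. Stack: [s1^-1]
Gen 8 (s1): cancels prior s1^-1. Stack: []
Reduced word: (empty)

Answer: yes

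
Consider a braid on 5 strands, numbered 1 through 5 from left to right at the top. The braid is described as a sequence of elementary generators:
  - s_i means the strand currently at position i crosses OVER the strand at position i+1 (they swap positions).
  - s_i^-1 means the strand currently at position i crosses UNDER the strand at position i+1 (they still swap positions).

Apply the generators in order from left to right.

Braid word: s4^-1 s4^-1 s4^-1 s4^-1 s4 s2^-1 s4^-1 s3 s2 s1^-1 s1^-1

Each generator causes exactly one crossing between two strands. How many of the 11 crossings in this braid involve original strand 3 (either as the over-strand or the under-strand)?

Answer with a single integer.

Answer: 2

Derivation:
Gen 1: crossing 4x5. Involves strand 3? no. Count so far: 0
Gen 2: crossing 5x4. Involves strand 3? no. Count so far: 0
Gen 3: crossing 4x5. Involves strand 3? no. Count so far: 0
Gen 4: crossing 5x4. Involves strand 3? no. Count so far: 0
Gen 5: crossing 4x5. Involves strand 3? no. Count so far: 0
Gen 6: crossing 2x3. Involves strand 3? yes. Count so far: 1
Gen 7: crossing 5x4. Involves strand 3? no. Count so far: 1
Gen 8: crossing 2x4. Involves strand 3? no. Count so far: 1
Gen 9: crossing 3x4. Involves strand 3? yes. Count so far: 2
Gen 10: crossing 1x4. Involves strand 3? no. Count so far: 2
Gen 11: crossing 4x1. Involves strand 3? no. Count so far: 2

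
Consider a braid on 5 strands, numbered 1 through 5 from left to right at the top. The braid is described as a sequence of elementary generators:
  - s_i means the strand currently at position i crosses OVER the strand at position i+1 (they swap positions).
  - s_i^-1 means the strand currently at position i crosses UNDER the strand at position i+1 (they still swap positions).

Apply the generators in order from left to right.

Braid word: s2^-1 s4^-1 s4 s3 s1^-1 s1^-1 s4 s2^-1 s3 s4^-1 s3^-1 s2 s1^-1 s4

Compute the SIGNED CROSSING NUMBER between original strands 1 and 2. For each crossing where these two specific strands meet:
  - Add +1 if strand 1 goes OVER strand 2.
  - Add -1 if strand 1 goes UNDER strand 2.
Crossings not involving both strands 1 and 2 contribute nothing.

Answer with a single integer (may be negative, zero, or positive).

Answer: -1

Derivation:
Gen 1: crossing 2x3. Both 1&2? no. Sum: 0
Gen 2: crossing 4x5. Both 1&2? no. Sum: 0
Gen 3: crossing 5x4. Both 1&2? no. Sum: 0
Gen 4: crossing 2x4. Both 1&2? no. Sum: 0
Gen 5: crossing 1x3. Both 1&2? no. Sum: 0
Gen 6: crossing 3x1. Both 1&2? no. Sum: 0
Gen 7: crossing 2x5. Both 1&2? no. Sum: 0
Gen 8: crossing 3x4. Both 1&2? no. Sum: 0
Gen 9: crossing 3x5. Both 1&2? no. Sum: 0
Gen 10: crossing 3x2. Both 1&2? no. Sum: 0
Gen 11: crossing 5x2. Both 1&2? no. Sum: 0
Gen 12: crossing 4x2. Both 1&2? no. Sum: 0
Gen 13: 1 under 2. Both 1&2? yes. Contrib: -1. Sum: -1
Gen 14: crossing 5x3. Both 1&2? no. Sum: -1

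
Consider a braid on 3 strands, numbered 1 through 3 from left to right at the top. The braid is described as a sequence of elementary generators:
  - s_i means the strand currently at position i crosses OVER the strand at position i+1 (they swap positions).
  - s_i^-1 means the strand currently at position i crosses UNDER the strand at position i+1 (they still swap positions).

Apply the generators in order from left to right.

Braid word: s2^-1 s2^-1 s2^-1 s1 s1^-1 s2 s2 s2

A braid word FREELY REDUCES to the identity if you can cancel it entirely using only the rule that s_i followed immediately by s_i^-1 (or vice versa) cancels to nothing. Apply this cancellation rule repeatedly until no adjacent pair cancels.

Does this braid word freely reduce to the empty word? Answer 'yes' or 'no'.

Answer: yes

Derivation:
Gen 1 (s2^-1): push. Stack: [s2^-1]
Gen 2 (s2^-1): push. Stack: [s2^-1 s2^-1]
Gen 3 (s2^-1): push. Stack: [s2^-1 s2^-1 s2^-1]
Gen 4 (s1): push. Stack: [s2^-1 s2^-1 s2^-1 s1]
Gen 5 (s1^-1): cancels prior s1. Stack: [s2^-1 s2^-1 s2^-1]
Gen 6 (s2): cancels prior s2^-1. Stack: [s2^-1 s2^-1]
Gen 7 (s2): cancels prior s2^-1. Stack: [s2^-1]
Gen 8 (s2): cancels prior s2^-1. Stack: []
Reduced word: (empty)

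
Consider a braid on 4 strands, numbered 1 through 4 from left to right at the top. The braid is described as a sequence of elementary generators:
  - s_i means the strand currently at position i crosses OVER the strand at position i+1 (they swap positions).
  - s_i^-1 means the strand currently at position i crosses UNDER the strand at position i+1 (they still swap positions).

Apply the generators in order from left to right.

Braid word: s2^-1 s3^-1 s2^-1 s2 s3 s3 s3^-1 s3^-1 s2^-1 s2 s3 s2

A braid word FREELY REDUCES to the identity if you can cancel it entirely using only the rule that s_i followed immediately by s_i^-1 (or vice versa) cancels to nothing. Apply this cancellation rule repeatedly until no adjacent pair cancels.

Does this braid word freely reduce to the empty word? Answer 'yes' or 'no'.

Gen 1 (s2^-1): push. Stack: [s2^-1]
Gen 2 (s3^-1): push. Stack: [s2^-1 s3^-1]
Gen 3 (s2^-1): push. Stack: [s2^-1 s3^-1 s2^-1]
Gen 4 (s2): cancels prior s2^-1. Stack: [s2^-1 s3^-1]
Gen 5 (s3): cancels prior s3^-1. Stack: [s2^-1]
Gen 6 (s3): push. Stack: [s2^-1 s3]
Gen 7 (s3^-1): cancels prior s3. Stack: [s2^-1]
Gen 8 (s3^-1): push. Stack: [s2^-1 s3^-1]
Gen 9 (s2^-1): push. Stack: [s2^-1 s3^-1 s2^-1]
Gen 10 (s2): cancels prior s2^-1. Stack: [s2^-1 s3^-1]
Gen 11 (s3): cancels prior s3^-1. Stack: [s2^-1]
Gen 12 (s2): cancels prior s2^-1. Stack: []
Reduced word: (empty)

Answer: yes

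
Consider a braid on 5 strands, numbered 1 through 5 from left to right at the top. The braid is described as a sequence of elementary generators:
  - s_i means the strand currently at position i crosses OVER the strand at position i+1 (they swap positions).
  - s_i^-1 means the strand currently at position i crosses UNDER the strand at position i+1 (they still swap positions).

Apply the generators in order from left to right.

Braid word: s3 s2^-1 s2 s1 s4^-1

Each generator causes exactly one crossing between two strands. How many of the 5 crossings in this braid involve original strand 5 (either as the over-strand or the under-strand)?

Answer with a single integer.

Answer: 1

Derivation:
Gen 1: crossing 3x4. Involves strand 5? no. Count so far: 0
Gen 2: crossing 2x4. Involves strand 5? no. Count so far: 0
Gen 3: crossing 4x2. Involves strand 5? no. Count so far: 0
Gen 4: crossing 1x2. Involves strand 5? no. Count so far: 0
Gen 5: crossing 3x5. Involves strand 5? yes. Count so far: 1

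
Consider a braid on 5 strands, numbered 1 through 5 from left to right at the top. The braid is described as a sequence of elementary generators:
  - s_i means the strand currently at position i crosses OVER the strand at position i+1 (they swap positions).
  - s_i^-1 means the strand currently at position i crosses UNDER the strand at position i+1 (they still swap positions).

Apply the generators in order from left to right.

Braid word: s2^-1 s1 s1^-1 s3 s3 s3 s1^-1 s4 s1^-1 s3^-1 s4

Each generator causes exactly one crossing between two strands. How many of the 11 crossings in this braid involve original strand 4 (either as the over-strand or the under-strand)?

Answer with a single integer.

Gen 1: crossing 2x3. Involves strand 4? no. Count so far: 0
Gen 2: crossing 1x3. Involves strand 4? no. Count so far: 0
Gen 3: crossing 3x1. Involves strand 4? no. Count so far: 0
Gen 4: crossing 2x4. Involves strand 4? yes. Count so far: 1
Gen 5: crossing 4x2. Involves strand 4? yes. Count so far: 2
Gen 6: crossing 2x4. Involves strand 4? yes. Count so far: 3
Gen 7: crossing 1x3. Involves strand 4? no. Count so far: 3
Gen 8: crossing 2x5. Involves strand 4? no. Count so far: 3
Gen 9: crossing 3x1. Involves strand 4? no. Count so far: 3
Gen 10: crossing 4x5. Involves strand 4? yes. Count so far: 4
Gen 11: crossing 4x2. Involves strand 4? yes. Count so far: 5

Answer: 5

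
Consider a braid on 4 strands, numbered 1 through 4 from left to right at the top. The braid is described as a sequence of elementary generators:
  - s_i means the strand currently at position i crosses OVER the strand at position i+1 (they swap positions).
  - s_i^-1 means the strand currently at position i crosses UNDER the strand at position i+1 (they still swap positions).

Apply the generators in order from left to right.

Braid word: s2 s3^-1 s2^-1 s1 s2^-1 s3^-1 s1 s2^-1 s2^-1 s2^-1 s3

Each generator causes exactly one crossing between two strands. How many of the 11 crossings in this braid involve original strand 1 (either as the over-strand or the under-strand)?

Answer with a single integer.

Gen 1: crossing 2x3. Involves strand 1? no. Count so far: 0
Gen 2: crossing 2x4. Involves strand 1? no. Count so far: 0
Gen 3: crossing 3x4. Involves strand 1? no. Count so far: 0
Gen 4: crossing 1x4. Involves strand 1? yes. Count so far: 1
Gen 5: crossing 1x3. Involves strand 1? yes. Count so far: 2
Gen 6: crossing 1x2. Involves strand 1? yes. Count so far: 3
Gen 7: crossing 4x3. Involves strand 1? no. Count so far: 3
Gen 8: crossing 4x2. Involves strand 1? no. Count so far: 3
Gen 9: crossing 2x4. Involves strand 1? no. Count so far: 3
Gen 10: crossing 4x2. Involves strand 1? no. Count so far: 3
Gen 11: crossing 4x1. Involves strand 1? yes. Count so far: 4

Answer: 4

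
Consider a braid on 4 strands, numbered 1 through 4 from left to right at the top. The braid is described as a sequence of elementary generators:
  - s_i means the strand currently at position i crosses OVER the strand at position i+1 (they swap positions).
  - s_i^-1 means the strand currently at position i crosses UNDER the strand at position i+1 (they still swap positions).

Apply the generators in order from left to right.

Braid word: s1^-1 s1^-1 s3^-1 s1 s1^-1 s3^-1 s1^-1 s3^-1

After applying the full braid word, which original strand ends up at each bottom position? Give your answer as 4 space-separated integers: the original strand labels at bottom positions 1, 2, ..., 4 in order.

Answer: 2 1 4 3

Derivation:
Gen 1 (s1^-1): strand 1 crosses under strand 2. Perm now: [2 1 3 4]
Gen 2 (s1^-1): strand 2 crosses under strand 1. Perm now: [1 2 3 4]
Gen 3 (s3^-1): strand 3 crosses under strand 4. Perm now: [1 2 4 3]
Gen 4 (s1): strand 1 crosses over strand 2. Perm now: [2 1 4 3]
Gen 5 (s1^-1): strand 2 crosses under strand 1. Perm now: [1 2 4 3]
Gen 6 (s3^-1): strand 4 crosses under strand 3. Perm now: [1 2 3 4]
Gen 7 (s1^-1): strand 1 crosses under strand 2. Perm now: [2 1 3 4]
Gen 8 (s3^-1): strand 3 crosses under strand 4. Perm now: [2 1 4 3]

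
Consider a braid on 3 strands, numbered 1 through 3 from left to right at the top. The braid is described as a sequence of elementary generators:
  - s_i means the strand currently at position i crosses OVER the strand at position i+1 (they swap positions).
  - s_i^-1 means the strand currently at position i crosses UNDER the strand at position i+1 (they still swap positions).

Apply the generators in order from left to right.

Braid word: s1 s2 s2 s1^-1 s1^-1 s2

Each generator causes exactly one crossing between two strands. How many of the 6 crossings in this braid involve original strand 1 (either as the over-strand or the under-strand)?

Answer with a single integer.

Gen 1: crossing 1x2. Involves strand 1? yes. Count so far: 1
Gen 2: crossing 1x3. Involves strand 1? yes. Count so far: 2
Gen 3: crossing 3x1. Involves strand 1? yes. Count so far: 3
Gen 4: crossing 2x1. Involves strand 1? yes. Count so far: 4
Gen 5: crossing 1x2. Involves strand 1? yes. Count so far: 5
Gen 6: crossing 1x3. Involves strand 1? yes. Count so far: 6

Answer: 6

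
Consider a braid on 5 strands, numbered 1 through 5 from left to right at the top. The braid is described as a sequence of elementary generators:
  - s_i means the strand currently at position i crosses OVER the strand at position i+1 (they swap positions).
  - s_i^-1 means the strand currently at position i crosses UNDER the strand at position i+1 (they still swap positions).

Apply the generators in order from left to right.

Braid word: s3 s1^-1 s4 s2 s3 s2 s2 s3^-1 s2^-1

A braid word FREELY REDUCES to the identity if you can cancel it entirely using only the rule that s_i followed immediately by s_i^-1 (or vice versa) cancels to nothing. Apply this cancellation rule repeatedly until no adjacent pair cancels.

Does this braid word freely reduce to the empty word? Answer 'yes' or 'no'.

Answer: no

Derivation:
Gen 1 (s3): push. Stack: [s3]
Gen 2 (s1^-1): push. Stack: [s3 s1^-1]
Gen 3 (s4): push. Stack: [s3 s1^-1 s4]
Gen 4 (s2): push. Stack: [s3 s1^-1 s4 s2]
Gen 5 (s3): push. Stack: [s3 s1^-1 s4 s2 s3]
Gen 6 (s2): push. Stack: [s3 s1^-1 s4 s2 s3 s2]
Gen 7 (s2): push. Stack: [s3 s1^-1 s4 s2 s3 s2 s2]
Gen 8 (s3^-1): push. Stack: [s3 s1^-1 s4 s2 s3 s2 s2 s3^-1]
Gen 9 (s2^-1): push. Stack: [s3 s1^-1 s4 s2 s3 s2 s2 s3^-1 s2^-1]
Reduced word: s3 s1^-1 s4 s2 s3 s2 s2 s3^-1 s2^-1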